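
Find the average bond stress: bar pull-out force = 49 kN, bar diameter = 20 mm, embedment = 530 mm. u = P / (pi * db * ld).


u = P / (pi * db * ld)
= 49 * 1000 / (pi * 20 * 530)
= 1.471 MPa

1.471


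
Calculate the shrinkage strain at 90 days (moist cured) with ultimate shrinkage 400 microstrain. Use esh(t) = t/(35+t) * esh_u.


esh(90) = 90 / (35 + 90) * 400
= 90 / 125 * 400
= 288.0 microstrain

288.0


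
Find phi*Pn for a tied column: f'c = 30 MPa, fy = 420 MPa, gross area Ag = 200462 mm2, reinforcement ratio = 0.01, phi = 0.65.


Ast = rho * Ag = 0.01 * 200462 = 2004.62 mm2
phi*Pn = 0.65 * 0.80 * (0.85 * 30 * (200462 - 2004.62) + 420 * 2004.62) / 1000
= 3069.35 kN

3069.35


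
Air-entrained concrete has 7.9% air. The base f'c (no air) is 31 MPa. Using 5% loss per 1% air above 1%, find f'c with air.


Strength loss = (7.9 - 1) * 5 = 34.5%
f'c = 31 * (1 - 34.5/100)
= 20.3 MPa

20.3


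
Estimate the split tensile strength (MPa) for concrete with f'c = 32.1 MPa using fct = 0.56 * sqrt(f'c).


fct = 0.56 * sqrt(32.1)
= 0.56 * 5.666
= 3.173 MPa

3.173


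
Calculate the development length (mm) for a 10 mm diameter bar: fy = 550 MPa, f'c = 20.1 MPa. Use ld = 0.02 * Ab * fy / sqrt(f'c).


Ab = pi * 10^2 / 4 = 78.54 mm2
ld = 0.02 * 78.54 * 550 / sqrt(20.1)
= 192.7 mm

192.7


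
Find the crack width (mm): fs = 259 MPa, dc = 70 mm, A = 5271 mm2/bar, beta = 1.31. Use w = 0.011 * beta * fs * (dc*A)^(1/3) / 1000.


w = 0.011 * beta * fs * (dc * A)^(1/3) / 1000
= 0.011 * 1.31 * 259 * (70 * 5271)^(1/3) / 1000
= 0.268 mm

0.268


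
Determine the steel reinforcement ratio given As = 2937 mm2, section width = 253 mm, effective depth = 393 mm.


rho = As / (b * d)
= 2937 / (253 * 393)
= 0.0295

0.0295


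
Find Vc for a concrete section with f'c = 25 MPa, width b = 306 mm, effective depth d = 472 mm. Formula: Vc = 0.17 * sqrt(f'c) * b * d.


Vc = 0.17 * sqrt(25) * 306 * 472 / 1000
= 122.77 kN

122.77


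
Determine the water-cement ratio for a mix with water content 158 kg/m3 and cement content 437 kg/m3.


w/c = water / cement
w/c = 158 / 437 = 0.362

0.362


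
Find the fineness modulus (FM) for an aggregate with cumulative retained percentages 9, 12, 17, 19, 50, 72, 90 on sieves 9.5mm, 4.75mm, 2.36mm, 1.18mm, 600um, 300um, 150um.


FM = sum(cumulative % retained) / 100
= 269 / 100
= 2.69

2.69


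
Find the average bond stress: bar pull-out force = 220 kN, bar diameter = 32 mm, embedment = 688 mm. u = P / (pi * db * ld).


u = P / (pi * db * ld)
= 220 * 1000 / (pi * 32 * 688)
= 3.181 MPa

3.181


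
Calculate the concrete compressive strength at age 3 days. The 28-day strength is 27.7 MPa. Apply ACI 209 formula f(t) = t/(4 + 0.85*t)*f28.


f(3) = 3 / (4 + 0.85 * 3) * 27.7
= 3 / 6.55 * 27.7
= 12.69 MPa

12.69


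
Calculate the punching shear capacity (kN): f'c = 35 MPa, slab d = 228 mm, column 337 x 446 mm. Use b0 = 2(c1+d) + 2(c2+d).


b0 = 2*(337 + 228) + 2*(446 + 228) = 2478 mm
Vc = 0.33 * sqrt(35) * 2478 * 228 / 1000
= 1103.02 kN

1103.02


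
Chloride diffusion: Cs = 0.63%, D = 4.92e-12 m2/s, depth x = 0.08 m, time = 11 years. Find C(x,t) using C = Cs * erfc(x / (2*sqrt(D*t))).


t_seconds = 11 * 365.25 * 24 * 3600 = 347133600.0 s
arg = 0.08 / (2 * sqrt(4.92e-12 * 347133600.0))
= 0.9679
erfc(0.9679) = 0.1711
C = 0.63 * 0.1711 = 0.1078%

0.1078


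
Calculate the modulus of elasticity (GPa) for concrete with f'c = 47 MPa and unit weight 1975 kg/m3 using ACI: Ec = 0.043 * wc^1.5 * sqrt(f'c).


Ec = 0.043 * 1975^1.5 * sqrt(47) / 1000
= 25.87 GPa

25.87


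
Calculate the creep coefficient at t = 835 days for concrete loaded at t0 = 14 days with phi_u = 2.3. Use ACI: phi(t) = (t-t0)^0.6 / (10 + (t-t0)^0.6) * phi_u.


dt = 835 - 14 = 821
phi = 821^0.6 / (10 + 821^0.6) * 2.3
= 1.952

1.952


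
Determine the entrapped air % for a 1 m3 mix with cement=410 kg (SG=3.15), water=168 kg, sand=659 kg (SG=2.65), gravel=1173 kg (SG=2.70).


Vol cement = 410 / (3.15 * 1000) = 0.130159 m3
Vol water = 168 / 1000 = 0.168 m3
Vol sand = 659 / (2.65 * 1000) = 0.248679 m3
Vol gravel = 1173 / (2.70 * 1000) = 0.434444 m3
Total solid + water volume = 0.981282 m3
Air = (1 - 0.981282) * 100 = 1.87%

1.87


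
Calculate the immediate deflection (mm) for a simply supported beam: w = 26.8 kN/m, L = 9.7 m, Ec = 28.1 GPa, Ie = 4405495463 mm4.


Convert: L = 9.7 m = 9700 mm, Ec = 28.1 GPa = 28100 MPa
delta = 5 * 26.8 * 9700^4 / (384 * 28100 * 4405495463)
= 24.96 mm

24.96


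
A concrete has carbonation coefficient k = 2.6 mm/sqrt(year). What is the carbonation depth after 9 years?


depth = k * sqrt(t)
= 2.6 * sqrt(9)
= 7.8 mm

7.8


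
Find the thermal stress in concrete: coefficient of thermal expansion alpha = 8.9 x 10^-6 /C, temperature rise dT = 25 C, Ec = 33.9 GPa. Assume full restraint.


sigma = alpha * dT * Ec
= 8.9e-6 * 25 * 33.9 * 1000
= 7.543 MPa

7.543


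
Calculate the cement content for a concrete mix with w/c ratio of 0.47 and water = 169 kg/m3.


Cement = water / (w/c)
= 169 / 0.47
= 359.6 kg/m3

359.6


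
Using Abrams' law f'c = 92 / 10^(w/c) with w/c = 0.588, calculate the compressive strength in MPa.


f'c = 92 / 10^0.588
= 92 / 3.873
= 23.76 MPa

23.76


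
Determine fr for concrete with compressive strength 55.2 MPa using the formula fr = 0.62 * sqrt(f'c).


fr = 0.62 * sqrt(55.2)
= 4.606 MPa

4.606


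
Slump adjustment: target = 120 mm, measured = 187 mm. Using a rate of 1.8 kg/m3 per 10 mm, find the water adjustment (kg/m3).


Difference = 120 - 187 = -67 mm
Water adjustment = -67 * 1.8 / 10 = -12.1 kg/m3

-12.1


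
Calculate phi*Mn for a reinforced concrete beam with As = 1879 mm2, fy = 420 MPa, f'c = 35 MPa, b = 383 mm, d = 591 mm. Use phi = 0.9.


a = As * fy / (0.85 * f'c * b)
= 1879 * 420 / (0.85 * 35 * 383)
= 69.2613 mm
Mn = As * fy * (d - a/2) / 10^6
= 439.0756 kN-m
phi*Mn = 0.9 * 439.0756 = 395.17 kN-m

395.17


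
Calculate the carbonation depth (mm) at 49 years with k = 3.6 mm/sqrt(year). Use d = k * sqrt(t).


depth = k * sqrt(t)
= 3.6 * sqrt(49)
= 25.2 mm

25.2


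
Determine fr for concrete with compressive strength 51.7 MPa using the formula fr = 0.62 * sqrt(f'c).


fr = 0.62 * sqrt(51.7)
= 4.458 MPa

4.458


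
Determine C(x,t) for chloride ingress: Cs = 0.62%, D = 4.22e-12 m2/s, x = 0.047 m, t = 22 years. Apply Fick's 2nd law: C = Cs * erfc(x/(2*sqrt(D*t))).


t_seconds = 22 * 365.25 * 24 * 3600 = 694267200.0 s
arg = 0.047 / (2 * sqrt(4.22e-12 * 694267200.0))
= 0.4342
erfc(0.4342) = 0.5392
C = 0.62 * 0.5392 = 0.3343%

0.3343


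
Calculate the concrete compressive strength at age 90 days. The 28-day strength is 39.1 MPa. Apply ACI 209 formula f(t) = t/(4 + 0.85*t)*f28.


f(90) = 90 / (4 + 0.85 * 90) * 39.1
= 90 / 80.5 * 39.1
= 43.71 MPa

43.71


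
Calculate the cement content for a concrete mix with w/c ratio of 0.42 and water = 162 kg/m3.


Cement = water / (w/c)
= 162 / 0.42
= 385.7 kg/m3

385.7


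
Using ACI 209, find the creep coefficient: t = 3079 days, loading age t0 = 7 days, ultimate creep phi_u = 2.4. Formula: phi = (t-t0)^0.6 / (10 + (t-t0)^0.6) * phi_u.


dt = 3079 - 7 = 3072
phi = 3072^0.6 / (10 + 3072^0.6) * 2.4
= 2.221

2.221


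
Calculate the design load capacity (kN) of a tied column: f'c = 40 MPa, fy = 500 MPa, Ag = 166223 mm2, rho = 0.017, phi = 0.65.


Ast = rho * Ag = 0.017 * 166223 = 2825.791 mm2
phi*Pn = 0.65 * 0.80 * (0.85 * 40 * (166223 - 2825.791) + 500 * 2825.791) / 1000
= 3623.57 kN

3623.57


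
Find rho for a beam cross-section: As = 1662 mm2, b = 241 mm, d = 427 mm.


rho = As / (b * d)
= 1662 / (241 * 427)
= 0.0162

0.0162


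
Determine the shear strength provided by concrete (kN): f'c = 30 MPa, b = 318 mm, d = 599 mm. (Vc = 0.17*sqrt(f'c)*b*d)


Vc = 0.17 * sqrt(30) * 318 * 599 / 1000
= 177.36 kN

177.36


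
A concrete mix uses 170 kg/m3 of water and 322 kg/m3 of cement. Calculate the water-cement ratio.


w/c = water / cement
w/c = 170 / 322 = 0.528

0.528


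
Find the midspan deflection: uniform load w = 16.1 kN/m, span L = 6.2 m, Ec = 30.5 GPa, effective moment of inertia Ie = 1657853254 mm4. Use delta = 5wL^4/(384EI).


Convert: L = 6.2 m = 6200 mm, Ec = 30.5 GPa = 30500 MPa
delta = 5 * 16.1 * 6200^4 / (384 * 30500 * 1657853254)
= 6.13 mm

6.13


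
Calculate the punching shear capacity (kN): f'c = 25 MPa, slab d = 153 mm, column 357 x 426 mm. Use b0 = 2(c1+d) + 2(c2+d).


b0 = 2*(357 + 153) + 2*(426 + 153) = 2178 mm
Vc = 0.33 * sqrt(25) * 2178 * 153 / 1000
= 549.84 kN

549.84


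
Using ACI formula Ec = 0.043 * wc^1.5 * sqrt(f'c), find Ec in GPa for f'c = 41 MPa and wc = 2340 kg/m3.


Ec = 0.043 * 2340^1.5 * sqrt(41) / 1000
= 31.17 GPa

31.17


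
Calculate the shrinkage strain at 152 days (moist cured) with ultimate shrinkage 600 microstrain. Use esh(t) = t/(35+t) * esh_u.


esh(152) = 152 / (35 + 152) * 600
= 152 / 187 * 600
= 487.7 microstrain

487.7


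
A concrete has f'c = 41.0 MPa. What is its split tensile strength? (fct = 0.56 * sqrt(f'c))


fct = 0.56 * sqrt(41.0)
= 0.56 * 6.403
= 3.586 MPa

3.586


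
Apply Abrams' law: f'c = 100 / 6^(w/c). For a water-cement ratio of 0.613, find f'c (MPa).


f'c = 100 / 6^0.613
= 100 / 2.999
= 33.34 MPa

33.34


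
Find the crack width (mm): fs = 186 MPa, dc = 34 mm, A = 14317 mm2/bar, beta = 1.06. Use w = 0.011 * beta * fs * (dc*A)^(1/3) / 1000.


w = 0.011 * beta * fs * (dc * A)^(1/3) / 1000
= 0.011 * 1.06 * 186 * (34 * 14317)^(1/3) / 1000
= 0.171 mm

0.171


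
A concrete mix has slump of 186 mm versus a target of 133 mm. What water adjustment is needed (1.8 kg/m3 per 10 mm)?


Difference = 133 - 186 = -53 mm
Water adjustment = -53 * 1.8 / 10 = -9.5 kg/m3

-9.5


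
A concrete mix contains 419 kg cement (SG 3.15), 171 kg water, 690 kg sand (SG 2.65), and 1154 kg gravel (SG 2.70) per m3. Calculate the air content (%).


Vol cement = 419 / (3.15 * 1000) = 0.133016 m3
Vol water = 171 / 1000 = 0.171 m3
Vol sand = 690 / (2.65 * 1000) = 0.260377 m3
Vol gravel = 1154 / (2.70 * 1000) = 0.427407 m3
Total solid + water volume = 0.991801 m3
Air = (1 - 0.991801) * 100 = 0.82%

0.82


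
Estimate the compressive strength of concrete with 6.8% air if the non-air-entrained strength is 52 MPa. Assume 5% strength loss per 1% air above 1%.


Strength loss = (6.8 - 1) * 5 = 29.0%
f'c = 52 * (1 - 29.0/100)
= 36.92 MPa

36.92


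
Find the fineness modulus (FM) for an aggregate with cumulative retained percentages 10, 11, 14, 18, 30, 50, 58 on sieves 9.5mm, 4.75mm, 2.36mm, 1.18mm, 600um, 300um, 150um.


FM = sum(cumulative % retained) / 100
= 191 / 100
= 1.91

1.91


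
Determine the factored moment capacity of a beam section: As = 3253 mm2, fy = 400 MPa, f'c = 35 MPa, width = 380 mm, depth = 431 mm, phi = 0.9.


a = As * fy / (0.85 * f'c * b)
= 3253 * 400 / (0.85 * 35 * 380)
= 115.0995 mm
Mn = As * fy * (d - a/2) / 10^6
= 485.9335 kN-m
phi*Mn = 0.9 * 485.9335 = 437.34 kN-m

437.34


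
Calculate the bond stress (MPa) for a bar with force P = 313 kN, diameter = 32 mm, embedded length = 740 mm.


u = P / (pi * db * ld)
= 313 * 1000 / (pi * 32 * 740)
= 4.207 MPa

4.207


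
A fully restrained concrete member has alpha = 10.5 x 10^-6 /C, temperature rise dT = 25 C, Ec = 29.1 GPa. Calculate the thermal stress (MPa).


sigma = alpha * dT * Ec
= 10.5e-6 * 25 * 29.1 * 1000
= 7.639 MPa

7.639


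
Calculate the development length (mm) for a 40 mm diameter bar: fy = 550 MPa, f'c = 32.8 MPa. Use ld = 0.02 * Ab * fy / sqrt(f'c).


Ab = pi * 40^2 / 4 = 1256.637 mm2
ld = 0.02 * 1256.637 * 550 / sqrt(32.8)
= 2413.6 mm

2413.6


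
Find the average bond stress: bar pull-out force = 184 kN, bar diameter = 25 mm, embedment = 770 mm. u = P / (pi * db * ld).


u = P / (pi * db * ld)
= 184 * 1000 / (pi * 25 * 770)
= 3.043 MPa

3.043


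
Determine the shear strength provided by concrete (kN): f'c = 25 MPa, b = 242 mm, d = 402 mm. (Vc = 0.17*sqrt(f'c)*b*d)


Vc = 0.17 * sqrt(25) * 242 * 402 / 1000
= 82.69 kN

82.69


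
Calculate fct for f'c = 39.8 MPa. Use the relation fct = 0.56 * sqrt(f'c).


fct = 0.56 * sqrt(39.8)
= 0.56 * 6.309
= 3.533 MPa

3.533


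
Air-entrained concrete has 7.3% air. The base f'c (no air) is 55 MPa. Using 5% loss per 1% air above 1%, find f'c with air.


Strength loss = (7.3 - 1) * 5 = 31.5%
f'c = 55 * (1 - 31.5/100)
= 37.68 MPa

37.68


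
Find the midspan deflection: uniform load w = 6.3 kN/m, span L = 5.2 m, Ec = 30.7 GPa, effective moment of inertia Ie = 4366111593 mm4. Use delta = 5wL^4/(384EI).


Convert: L = 5.2 m = 5200 mm, Ec = 30.7 GPa = 30700 MPa
delta = 5 * 6.3 * 5200^4 / (384 * 30700 * 4366111593)
= 0.45 mm

0.45


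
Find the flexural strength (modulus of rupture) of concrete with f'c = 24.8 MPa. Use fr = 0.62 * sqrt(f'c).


fr = 0.62 * sqrt(24.8)
= 3.088 MPa

3.088


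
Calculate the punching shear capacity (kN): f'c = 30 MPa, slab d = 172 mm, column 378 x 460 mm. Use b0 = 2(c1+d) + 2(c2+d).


b0 = 2*(378 + 172) + 2*(460 + 172) = 2364 mm
Vc = 0.33 * sqrt(30) * 2364 * 172 / 1000
= 734.94 kN

734.94


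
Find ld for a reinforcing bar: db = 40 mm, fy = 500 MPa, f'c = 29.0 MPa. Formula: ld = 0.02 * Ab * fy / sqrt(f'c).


Ab = pi * 40^2 / 4 = 1256.637 mm2
ld = 0.02 * 1256.637 * 500 / sqrt(29.0)
= 2333.5 mm

2333.5


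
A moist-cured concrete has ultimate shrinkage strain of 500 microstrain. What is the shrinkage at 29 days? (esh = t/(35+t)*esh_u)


esh(29) = 29 / (35 + 29) * 500
= 29 / 64 * 500
= 226.6 microstrain

226.6


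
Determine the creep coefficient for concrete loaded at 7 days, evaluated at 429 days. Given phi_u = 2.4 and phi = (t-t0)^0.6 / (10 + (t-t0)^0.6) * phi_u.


dt = 429 - 7 = 422
phi = 422^0.6 / (10 + 422^0.6) * 2.4
= 1.896

1.896


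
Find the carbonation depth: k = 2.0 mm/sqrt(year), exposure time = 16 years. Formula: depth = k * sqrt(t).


depth = k * sqrt(t)
= 2.0 * sqrt(16)
= 8.0 mm

8.0


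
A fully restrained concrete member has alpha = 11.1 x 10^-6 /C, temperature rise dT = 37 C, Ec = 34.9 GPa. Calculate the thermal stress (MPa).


sigma = alpha * dT * Ec
= 11.1e-6 * 37 * 34.9 * 1000
= 14.333 MPa

14.333


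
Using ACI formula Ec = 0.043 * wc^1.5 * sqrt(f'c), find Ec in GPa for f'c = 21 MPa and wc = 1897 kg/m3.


Ec = 0.043 * 1897^1.5 * sqrt(21) / 1000
= 16.28 GPa

16.28


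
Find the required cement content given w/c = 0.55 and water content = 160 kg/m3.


Cement = water / (w/c)
= 160 / 0.55
= 290.9 kg/m3

290.9


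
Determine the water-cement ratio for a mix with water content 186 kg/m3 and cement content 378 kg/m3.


w/c = water / cement
w/c = 186 / 378 = 0.492

0.492


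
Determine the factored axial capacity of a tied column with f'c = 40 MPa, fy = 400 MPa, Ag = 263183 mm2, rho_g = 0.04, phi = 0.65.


Ast = rho * Ag = 0.04 * 263183 = 10527.32 mm2
phi*Pn = 0.65 * 0.80 * (0.85 * 40 * (263183 - 10527.32) + 400 * 10527.32) / 1000
= 6656.63 kN

6656.63


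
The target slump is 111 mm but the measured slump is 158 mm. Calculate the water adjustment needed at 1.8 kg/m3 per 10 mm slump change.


Difference = 111 - 158 = -47 mm
Water adjustment = -47 * 1.8 / 10 = -8.5 kg/m3

-8.5


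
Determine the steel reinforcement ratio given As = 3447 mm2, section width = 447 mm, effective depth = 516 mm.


rho = As / (b * d)
= 3447 / (447 * 516)
= 0.0149

0.0149


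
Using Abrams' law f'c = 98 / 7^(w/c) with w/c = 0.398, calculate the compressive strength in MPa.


f'c = 98 / 7^0.398
= 98 / 2.169
= 45.17 MPa

45.17


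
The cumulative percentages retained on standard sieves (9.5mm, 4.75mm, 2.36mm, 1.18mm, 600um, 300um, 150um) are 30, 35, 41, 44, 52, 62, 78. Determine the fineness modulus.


FM = sum(cumulative % retained) / 100
= 342 / 100
= 3.42

3.42


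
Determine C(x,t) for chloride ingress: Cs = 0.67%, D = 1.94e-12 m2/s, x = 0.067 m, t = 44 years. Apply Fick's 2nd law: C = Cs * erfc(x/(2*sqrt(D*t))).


t_seconds = 44 * 365.25 * 24 * 3600 = 1388534400.0 s
arg = 0.067 / (2 * sqrt(1.94e-12 * 1388534400.0))
= 0.6455
erfc(0.6455) = 0.3613
C = 0.67 * 0.3613 = 0.2421%

0.2421


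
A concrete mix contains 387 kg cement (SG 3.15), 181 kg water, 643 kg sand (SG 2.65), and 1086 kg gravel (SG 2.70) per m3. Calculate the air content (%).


Vol cement = 387 / (3.15 * 1000) = 0.122857 m3
Vol water = 181 / 1000 = 0.181 m3
Vol sand = 643 / (2.65 * 1000) = 0.242642 m3
Vol gravel = 1086 / (2.70 * 1000) = 0.402222 m3
Total solid + water volume = 0.948721 m3
Air = (1 - 0.948721) * 100 = 5.13%

5.13


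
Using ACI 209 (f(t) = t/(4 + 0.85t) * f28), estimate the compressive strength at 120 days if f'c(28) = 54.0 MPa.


f(120) = 120 / (4 + 0.85 * 120) * 54.0
= 120 / 106.0 * 54.0
= 61.13 MPa

61.13


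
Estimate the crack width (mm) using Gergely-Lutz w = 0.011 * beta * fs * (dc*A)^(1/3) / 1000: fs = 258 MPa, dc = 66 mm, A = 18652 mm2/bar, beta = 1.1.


w = 0.011 * beta * fs * (dc * A)^(1/3) / 1000
= 0.011 * 1.1 * 258 * (66 * 18652)^(1/3) / 1000
= 0.335 mm

0.335


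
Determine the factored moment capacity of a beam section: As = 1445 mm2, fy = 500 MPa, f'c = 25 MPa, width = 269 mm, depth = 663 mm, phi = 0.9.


a = As * fy / (0.85 * f'c * b)
= 1445 * 500 / (0.85 * 25 * 269)
= 126.3941 mm
Mn = As * fy * (d - a/2) / 10^6
= 433.3576 kN-m
phi*Mn = 0.9 * 433.3576 = 390.02 kN-m

390.02


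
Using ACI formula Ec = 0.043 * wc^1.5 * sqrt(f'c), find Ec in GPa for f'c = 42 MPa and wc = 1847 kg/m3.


Ec = 0.043 * 1847^1.5 * sqrt(42) / 1000
= 22.12 GPa

22.12


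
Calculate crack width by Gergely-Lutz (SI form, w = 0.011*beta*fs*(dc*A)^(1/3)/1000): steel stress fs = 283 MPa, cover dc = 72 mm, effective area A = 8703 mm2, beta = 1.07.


w = 0.011 * beta * fs * (dc * A)^(1/3) / 1000
= 0.011 * 1.07 * 283 * (72 * 8703)^(1/3) / 1000
= 0.285 mm

0.285


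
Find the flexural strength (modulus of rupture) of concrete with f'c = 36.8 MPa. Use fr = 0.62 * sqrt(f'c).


fr = 0.62 * sqrt(36.8)
= 3.761 MPa

3.761


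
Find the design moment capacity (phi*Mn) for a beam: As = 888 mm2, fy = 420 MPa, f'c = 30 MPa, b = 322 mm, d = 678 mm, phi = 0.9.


a = As * fy / (0.85 * f'c * b)
= 888 * 420 / (0.85 * 30 * 322)
= 45.422 mm
Mn = As * fy * (d - a/2) / 10^6
= 244.3966 kN-m
phi*Mn = 0.9 * 244.3966 = 219.96 kN-m

219.96


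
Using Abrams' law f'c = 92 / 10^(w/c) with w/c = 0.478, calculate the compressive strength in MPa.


f'c = 92 / 10^0.478
= 92 / 3.006
= 30.6 MPa

30.6


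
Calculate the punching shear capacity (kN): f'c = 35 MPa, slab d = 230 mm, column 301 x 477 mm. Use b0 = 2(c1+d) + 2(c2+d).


b0 = 2*(301 + 230) + 2*(477 + 230) = 2476 mm
Vc = 0.33 * sqrt(35) * 2476 * 230 / 1000
= 1111.8 kN

1111.8


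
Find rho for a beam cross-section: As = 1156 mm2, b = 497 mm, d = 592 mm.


rho = As / (b * d)
= 1156 / (497 * 592)
= 0.0039

0.0039


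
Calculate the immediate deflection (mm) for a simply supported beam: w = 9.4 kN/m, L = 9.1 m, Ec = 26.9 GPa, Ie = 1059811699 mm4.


Convert: L = 9.1 m = 9100 mm, Ec = 26.9 GPa = 26900 MPa
delta = 5 * 9.4 * 9100^4 / (384 * 26900 * 1059811699)
= 29.44 mm

29.44


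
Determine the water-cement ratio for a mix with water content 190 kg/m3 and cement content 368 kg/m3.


w/c = water / cement
w/c = 190 / 368 = 0.516

0.516


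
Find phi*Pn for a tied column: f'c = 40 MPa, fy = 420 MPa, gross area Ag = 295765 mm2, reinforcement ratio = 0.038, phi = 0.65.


Ast = rho * Ag = 0.038 * 295765 = 11239.07 mm2
phi*Pn = 0.65 * 0.80 * (0.85 * 40 * (295765 - 11239.07) + 420 * 11239.07) / 1000
= 7485.03 kN

7485.03


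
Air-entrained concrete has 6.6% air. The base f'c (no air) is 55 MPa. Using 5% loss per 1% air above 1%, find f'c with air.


Strength loss = (6.6 - 1) * 5 = 28.0%
f'c = 55 * (1 - 28.0/100)
= 39.6 MPa

39.6


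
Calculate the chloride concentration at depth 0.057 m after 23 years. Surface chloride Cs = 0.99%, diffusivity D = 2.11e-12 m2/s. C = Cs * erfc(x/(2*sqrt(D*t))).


t_seconds = 23 * 365.25 * 24 * 3600 = 725824800.0 s
arg = 0.057 / (2 * sqrt(2.11e-12 * 725824800.0))
= 0.7283
erfc(0.7283) = 0.303
C = 0.99 * 0.303 = 0.3%

0.3


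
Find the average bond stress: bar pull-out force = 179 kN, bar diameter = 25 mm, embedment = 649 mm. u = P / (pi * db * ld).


u = P / (pi * db * ld)
= 179 * 1000 / (pi * 25 * 649)
= 3.512 MPa

3.512


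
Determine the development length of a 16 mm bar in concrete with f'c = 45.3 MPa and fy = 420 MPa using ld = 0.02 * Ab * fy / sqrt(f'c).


Ab = pi * 16^2 / 4 = 201.062 mm2
ld = 0.02 * 201.062 * 420 / sqrt(45.3)
= 250.9 mm

250.9


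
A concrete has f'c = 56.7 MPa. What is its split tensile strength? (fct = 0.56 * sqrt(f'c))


fct = 0.56 * sqrt(56.7)
= 0.56 * 7.53
= 4.217 MPa

4.217


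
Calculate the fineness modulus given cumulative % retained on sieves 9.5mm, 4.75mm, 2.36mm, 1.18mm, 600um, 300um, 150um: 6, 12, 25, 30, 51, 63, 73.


FM = sum(cumulative % retained) / 100
= 260 / 100
= 2.6

2.6


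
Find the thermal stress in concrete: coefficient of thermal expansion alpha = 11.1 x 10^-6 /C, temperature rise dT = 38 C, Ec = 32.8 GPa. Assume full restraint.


sigma = alpha * dT * Ec
= 11.1e-6 * 38 * 32.8 * 1000
= 13.835 MPa

13.835


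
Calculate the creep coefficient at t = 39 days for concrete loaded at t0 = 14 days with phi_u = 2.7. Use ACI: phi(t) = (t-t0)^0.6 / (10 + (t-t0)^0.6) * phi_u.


dt = 39 - 14 = 25
phi = 25^0.6 / (10 + 25^0.6) * 2.7
= 1.102

1.102


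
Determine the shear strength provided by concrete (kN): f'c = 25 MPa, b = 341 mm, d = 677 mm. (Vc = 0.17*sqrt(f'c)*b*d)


Vc = 0.17 * sqrt(25) * 341 * 677 / 1000
= 196.23 kN

196.23


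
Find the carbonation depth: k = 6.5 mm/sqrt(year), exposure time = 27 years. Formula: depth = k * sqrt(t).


depth = k * sqrt(t)
= 6.5 * sqrt(27)
= 33.77 mm

33.77


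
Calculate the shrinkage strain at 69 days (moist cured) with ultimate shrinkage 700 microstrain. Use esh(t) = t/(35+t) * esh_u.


esh(69) = 69 / (35 + 69) * 700
= 69 / 104 * 700
= 464.4 microstrain

464.4


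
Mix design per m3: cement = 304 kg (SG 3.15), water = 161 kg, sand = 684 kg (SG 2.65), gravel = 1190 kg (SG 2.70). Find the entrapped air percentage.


Vol cement = 304 / (3.15 * 1000) = 0.096508 m3
Vol water = 161 / 1000 = 0.161 m3
Vol sand = 684 / (2.65 * 1000) = 0.258113 m3
Vol gravel = 1190 / (2.70 * 1000) = 0.440741 m3
Total solid + water volume = 0.956362 m3
Air = (1 - 0.956362) * 100 = 4.36%

4.36


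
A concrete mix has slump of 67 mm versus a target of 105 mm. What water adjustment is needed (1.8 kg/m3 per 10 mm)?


Difference = 105 - 67 = 38 mm
Water adjustment = 38 * 1.8 / 10 = 6.8 kg/m3

6.8


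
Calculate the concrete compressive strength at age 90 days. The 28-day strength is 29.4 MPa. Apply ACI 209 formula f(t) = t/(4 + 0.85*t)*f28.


f(90) = 90 / (4 + 0.85 * 90) * 29.4
= 90 / 80.5 * 29.4
= 32.87 MPa

32.87


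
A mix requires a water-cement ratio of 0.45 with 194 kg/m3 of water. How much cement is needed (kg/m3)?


Cement = water / (w/c)
= 194 / 0.45
= 431.1 kg/m3

431.1


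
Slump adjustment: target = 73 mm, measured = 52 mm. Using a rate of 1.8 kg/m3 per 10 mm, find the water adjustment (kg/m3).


Difference = 73 - 52 = 21 mm
Water adjustment = 21 * 1.8 / 10 = 3.8 kg/m3

3.8


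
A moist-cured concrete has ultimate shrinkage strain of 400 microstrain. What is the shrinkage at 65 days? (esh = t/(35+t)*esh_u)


esh(65) = 65 / (35 + 65) * 400
= 65 / 100 * 400
= 260.0 microstrain

260.0


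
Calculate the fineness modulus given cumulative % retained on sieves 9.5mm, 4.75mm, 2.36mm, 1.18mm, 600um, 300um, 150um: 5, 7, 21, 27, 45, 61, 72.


FM = sum(cumulative % retained) / 100
= 238 / 100
= 2.38

2.38


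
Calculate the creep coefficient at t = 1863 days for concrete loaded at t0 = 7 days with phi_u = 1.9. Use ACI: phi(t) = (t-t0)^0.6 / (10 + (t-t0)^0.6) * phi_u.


dt = 1863 - 7 = 1856
phi = 1856^0.6 / (10 + 1856^0.6) * 1.9
= 1.713

1.713


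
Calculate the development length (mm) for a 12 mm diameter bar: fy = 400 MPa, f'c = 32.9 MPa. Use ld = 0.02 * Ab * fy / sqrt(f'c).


Ab = pi * 12^2 / 4 = 113.097 mm2
ld = 0.02 * 113.097 * 400 / sqrt(32.9)
= 157.7 mm

157.7


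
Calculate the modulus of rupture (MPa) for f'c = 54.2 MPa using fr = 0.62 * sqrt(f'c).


fr = 0.62 * sqrt(54.2)
= 4.564 MPa

4.564


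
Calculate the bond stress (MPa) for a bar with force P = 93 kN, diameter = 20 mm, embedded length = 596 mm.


u = P / (pi * db * ld)
= 93 * 1000 / (pi * 20 * 596)
= 2.483 MPa

2.483


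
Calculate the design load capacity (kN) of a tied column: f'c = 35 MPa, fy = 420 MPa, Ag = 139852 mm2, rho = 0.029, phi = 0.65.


Ast = rho * Ag = 0.029 * 139852 = 4055.708 mm2
phi*Pn = 0.65 * 0.80 * (0.85 * 35 * (139852 - 4055.708) + 420 * 4055.708) / 1000
= 2986.54 kN

2986.54


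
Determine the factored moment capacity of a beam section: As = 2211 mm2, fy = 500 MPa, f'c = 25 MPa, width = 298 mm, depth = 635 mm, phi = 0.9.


a = As * fy / (0.85 * f'c * b)
= 2211 * 500 / (0.85 * 25 * 298)
= 174.5756 mm
Mn = As * fy * (d - a/2) / 10^6
= 605.4958 kN-m
phi*Mn = 0.9 * 605.4958 = 544.95 kN-m

544.95


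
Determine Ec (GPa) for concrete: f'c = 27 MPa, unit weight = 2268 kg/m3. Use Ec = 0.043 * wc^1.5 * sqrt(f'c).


Ec = 0.043 * 2268^1.5 * sqrt(27) / 1000
= 24.13 GPa

24.13


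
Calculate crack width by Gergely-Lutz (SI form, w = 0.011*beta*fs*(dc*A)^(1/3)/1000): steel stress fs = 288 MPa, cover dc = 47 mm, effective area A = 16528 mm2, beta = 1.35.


w = 0.011 * beta * fs * (dc * A)^(1/3) / 1000
= 0.011 * 1.35 * 288 * (47 * 16528)^(1/3) / 1000
= 0.393 mm

0.393


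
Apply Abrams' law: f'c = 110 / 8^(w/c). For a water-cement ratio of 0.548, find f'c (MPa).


f'c = 110 / 8^0.548
= 110 / 3.125
= 35.2 MPa

35.2


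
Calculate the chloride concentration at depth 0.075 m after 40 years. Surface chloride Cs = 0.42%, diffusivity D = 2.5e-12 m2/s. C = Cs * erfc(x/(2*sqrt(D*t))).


t_seconds = 40 * 365.25 * 24 * 3600 = 1262304000.0 s
arg = 0.075 / (2 * sqrt(2.5e-12 * 1262304000.0))
= 0.6675
erfc(0.6675) = 0.3451
C = 0.42 * 0.3451 = 0.145%

0.145


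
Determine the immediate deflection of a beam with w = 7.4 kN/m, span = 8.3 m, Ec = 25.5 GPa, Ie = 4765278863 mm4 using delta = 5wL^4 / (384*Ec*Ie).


Convert: L = 8.3 m = 8300 mm, Ec = 25.5 GPa = 25500 MPa
delta = 5 * 7.4 * 8300^4 / (384 * 25500 * 4765278863)
= 3.76 mm

3.76


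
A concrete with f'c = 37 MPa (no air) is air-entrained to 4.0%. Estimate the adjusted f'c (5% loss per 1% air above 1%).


Strength loss = (4.0 - 1) * 5 = 15.0%
f'c = 37 * (1 - 15.0/100)
= 31.45 MPa

31.45


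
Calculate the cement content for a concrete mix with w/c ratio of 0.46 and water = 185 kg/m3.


Cement = water / (w/c)
= 185 / 0.46
= 402.2 kg/m3

402.2


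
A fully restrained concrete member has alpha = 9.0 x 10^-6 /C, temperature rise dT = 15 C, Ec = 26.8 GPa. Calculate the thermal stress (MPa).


sigma = alpha * dT * Ec
= 9.0e-6 * 15 * 26.8 * 1000
= 3.618 MPa

3.618


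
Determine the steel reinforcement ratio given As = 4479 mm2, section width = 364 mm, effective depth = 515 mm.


rho = As / (b * d)
= 4479 / (364 * 515)
= 0.0239

0.0239


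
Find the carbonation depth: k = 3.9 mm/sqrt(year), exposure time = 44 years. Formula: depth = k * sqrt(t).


depth = k * sqrt(t)
= 3.9 * sqrt(44)
= 25.87 mm

25.87


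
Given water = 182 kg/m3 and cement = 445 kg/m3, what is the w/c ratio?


w/c = water / cement
w/c = 182 / 445 = 0.409

0.409


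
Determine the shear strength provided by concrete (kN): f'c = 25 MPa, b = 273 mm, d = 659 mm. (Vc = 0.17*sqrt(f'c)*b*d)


Vc = 0.17 * sqrt(25) * 273 * 659 / 1000
= 152.92 kN

152.92


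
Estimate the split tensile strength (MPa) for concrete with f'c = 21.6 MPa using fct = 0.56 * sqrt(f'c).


fct = 0.56 * sqrt(21.6)
= 0.56 * 4.648
= 2.603 MPa

2.603


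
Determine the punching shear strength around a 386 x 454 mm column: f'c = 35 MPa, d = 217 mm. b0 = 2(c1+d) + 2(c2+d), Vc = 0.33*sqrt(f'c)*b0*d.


b0 = 2*(386 + 217) + 2*(454 + 217) = 2548 mm
Vc = 0.33 * sqrt(35) * 2548 * 217 / 1000
= 1079.46 kN

1079.46


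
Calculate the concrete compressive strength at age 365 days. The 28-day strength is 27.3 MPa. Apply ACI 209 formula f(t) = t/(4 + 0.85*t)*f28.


f(365) = 365 / (4 + 0.85 * 365) * 27.3
= 365 / 314.25 * 27.3
= 31.71 MPa

31.71


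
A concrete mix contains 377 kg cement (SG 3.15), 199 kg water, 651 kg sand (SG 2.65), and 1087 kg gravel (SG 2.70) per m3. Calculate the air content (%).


Vol cement = 377 / (3.15 * 1000) = 0.119683 m3
Vol water = 199 / 1000 = 0.199 m3
Vol sand = 651 / (2.65 * 1000) = 0.24566 m3
Vol gravel = 1087 / (2.70 * 1000) = 0.402593 m3
Total solid + water volume = 0.966936 m3
Air = (1 - 0.966936) * 100 = 3.31%

3.31


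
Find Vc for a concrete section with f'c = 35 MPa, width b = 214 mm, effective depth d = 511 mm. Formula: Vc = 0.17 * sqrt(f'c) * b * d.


Vc = 0.17 * sqrt(35) * 214 * 511 / 1000
= 109.98 kN

109.98


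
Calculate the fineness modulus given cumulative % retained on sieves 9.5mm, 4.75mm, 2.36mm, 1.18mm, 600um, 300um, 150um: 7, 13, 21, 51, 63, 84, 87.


FM = sum(cumulative % retained) / 100
= 326 / 100
= 3.26

3.26


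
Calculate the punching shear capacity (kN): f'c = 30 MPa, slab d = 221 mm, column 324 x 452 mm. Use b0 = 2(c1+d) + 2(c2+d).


b0 = 2*(324 + 221) + 2*(452 + 221) = 2436 mm
Vc = 0.33 * sqrt(30) * 2436 * 221 / 1000
= 973.07 kN

973.07


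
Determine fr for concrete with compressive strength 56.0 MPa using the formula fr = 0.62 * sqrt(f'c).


fr = 0.62 * sqrt(56.0)
= 4.64 MPa

4.64


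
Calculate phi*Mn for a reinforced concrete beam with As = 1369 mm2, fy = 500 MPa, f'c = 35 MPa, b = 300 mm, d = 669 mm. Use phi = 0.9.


a = As * fy / (0.85 * f'c * b)
= 1369 * 500 / (0.85 * 35 * 300)
= 76.6947 mm
Mn = As * fy * (d - a/2) / 10^6
= 431.6817 kN-m
phi*Mn = 0.9 * 431.6817 = 388.51 kN-m

388.51


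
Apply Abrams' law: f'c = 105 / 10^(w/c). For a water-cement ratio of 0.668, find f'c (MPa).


f'c = 105 / 10^0.668
= 105 / 4.656
= 22.55 MPa

22.55


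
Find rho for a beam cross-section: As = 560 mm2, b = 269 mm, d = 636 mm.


rho = As / (b * d)
= 560 / (269 * 636)
= 0.0033

0.0033


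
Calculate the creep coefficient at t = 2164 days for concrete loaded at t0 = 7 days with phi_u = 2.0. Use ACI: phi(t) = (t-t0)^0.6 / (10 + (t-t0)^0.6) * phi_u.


dt = 2164 - 7 = 2157
phi = 2157^0.6 / (10 + 2157^0.6) * 2.0
= 1.818

1.818


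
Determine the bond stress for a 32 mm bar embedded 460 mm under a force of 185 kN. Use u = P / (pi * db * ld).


u = P / (pi * db * ld)
= 185 * 1000 / (pi * 32 * 460)
= 4.0 MPa

4.0


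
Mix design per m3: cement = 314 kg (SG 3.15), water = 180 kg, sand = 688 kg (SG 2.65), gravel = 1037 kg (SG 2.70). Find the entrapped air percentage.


Vol cement = 314 / (3.15 * 1000) = 0.099683 m3
Vol water = 180 / 1000 = 0.18 m3
Vol sand = 688 / (2.65 * 1000) = 0.259623 m3
Vol gravel = 1037 / (2.70 * 1000) = 0.384074 m3
Total solid + water volume = 0.923379 m3
Air = (1 - 0.923379) * 100 = 7.66%

7.66


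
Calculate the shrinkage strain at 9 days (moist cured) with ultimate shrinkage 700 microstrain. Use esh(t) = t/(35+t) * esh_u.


esh(9) = 9 / (35 + 9) * 700
= 9 / 44 * 700
= 143.2 microstrain

143.2


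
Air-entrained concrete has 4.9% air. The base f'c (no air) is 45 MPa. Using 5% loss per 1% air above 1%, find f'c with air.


Strength loss = (4.9 - 1) * 5 = 19.5%
f'c = 45 * (1 - 19.5/100)
= 36.22 MPa

36.22


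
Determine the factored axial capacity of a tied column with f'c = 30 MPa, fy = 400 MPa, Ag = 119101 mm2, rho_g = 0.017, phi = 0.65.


Ast = rho * Ag = 0.017 * 119101 = 2024.717 mm2
phi*Pn = 0.65 * 0.80 * (0.85 * 30 * (119101 - 2024.717) + 400 * 2024.717) / 1000
= 1973.57 kN

1973.57


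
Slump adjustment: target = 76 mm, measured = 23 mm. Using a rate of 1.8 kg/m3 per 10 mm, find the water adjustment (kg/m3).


Difference = 76 - 23 = 53 mm
Water adjustment = 53 * 1.8 / 10 = 9.5 kg/m3

9.5


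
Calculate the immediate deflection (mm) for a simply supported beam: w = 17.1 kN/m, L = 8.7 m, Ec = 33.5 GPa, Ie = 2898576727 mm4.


Convert: L = 8.7 m = 8700 mm, Ec = 33.5 GPa = 33500 MPa
delta = 5 * 17.1 * 8700^4 / (384 * 33500 * 2898576727)
= 13.14 mm

13.14


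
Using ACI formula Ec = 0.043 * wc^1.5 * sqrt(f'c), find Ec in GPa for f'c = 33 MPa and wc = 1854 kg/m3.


Ec = 0.043 * 1854^1.5 * sqrt(33) / 1000
= 19.72 GPa

19.72


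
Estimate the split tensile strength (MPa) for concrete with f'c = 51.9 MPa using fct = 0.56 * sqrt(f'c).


fct = 0.56 * sqrt(51.9)
= 0.56 * 7.204
= 4.034 MPa

4.034


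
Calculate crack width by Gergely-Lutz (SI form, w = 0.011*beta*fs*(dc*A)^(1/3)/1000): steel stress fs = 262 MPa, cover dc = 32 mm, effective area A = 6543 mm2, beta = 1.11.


w = 0.011 * beta * fs * (dc * A)^(1/3) / 1000
= 0.011 * 1.11 * 262 * (32 * 6543)^(1/3) / 1000
= 0.19 mm

0.19


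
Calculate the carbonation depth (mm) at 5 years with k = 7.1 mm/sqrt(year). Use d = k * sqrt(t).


depth = k * sqrt(t)
= 7.1 * sqrt(5)
= 15.88 mm

15.88


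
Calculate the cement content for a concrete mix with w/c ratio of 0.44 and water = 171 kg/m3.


Cement = water / (w/c)
= 171 / 0.44
= 388.6 kg/m3

388.6


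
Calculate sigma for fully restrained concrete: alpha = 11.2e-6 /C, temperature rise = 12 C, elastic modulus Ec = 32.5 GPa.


sigma = alpha * dT * Ec
= 11.2e-6 * 12 * 32.5 * 1000
= 4.368 MPa

4.368


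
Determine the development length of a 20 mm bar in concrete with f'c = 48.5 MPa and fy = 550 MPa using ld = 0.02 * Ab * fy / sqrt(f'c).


Ab = pi * 20^2 / 4 = 314.159 mm2
ld = 0.02 * 314.159 * 550 / sqrt(48.5)
= 496.2 mm

496.2


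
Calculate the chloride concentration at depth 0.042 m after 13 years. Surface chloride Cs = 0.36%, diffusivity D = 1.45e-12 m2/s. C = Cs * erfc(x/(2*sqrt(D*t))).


t_seconds = 13 * 365.25 * 24 * 3600 = 410248800.0 s
arg = 0.042 / (2 * sqrt(1.45e-12 * 410248800.0))
= 0.861
erfc(0.861) = 0.2234
C = 0.36 * 0.2234 = 0.0804%

0.0804


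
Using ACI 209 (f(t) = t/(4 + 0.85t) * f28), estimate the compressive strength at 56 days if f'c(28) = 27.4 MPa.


f(56) = 56 / (4 + 0.85 * 56) * 27.4
= 56 / 51.6 * 27.4
= 29.74 MPa

29.74


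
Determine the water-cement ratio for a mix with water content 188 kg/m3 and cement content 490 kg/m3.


w/c = water / cement
w/c = 188 / 490 = 0.384

0.384


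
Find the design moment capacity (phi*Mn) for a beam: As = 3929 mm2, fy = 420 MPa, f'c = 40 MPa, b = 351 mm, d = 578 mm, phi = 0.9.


a = As * fy / (0.85 * f'c * b)
= 3929 * 420 / (0.85 * 40 * 351)
= 138.2755 mm
Mn = As * fy * (d - a/2) / 10^6
= 839.7143 kN-m
phi*Mn = 0.9 * 839.7143 = 755.74 kN-m

755.74


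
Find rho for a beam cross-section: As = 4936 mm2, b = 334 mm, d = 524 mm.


rho = As / (b * d)
= 4936 / (334 * 524)
= 0.0282

0.0282


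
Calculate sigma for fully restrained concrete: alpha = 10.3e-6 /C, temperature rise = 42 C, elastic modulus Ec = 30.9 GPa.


sigma = alpha * dT * Ec
= 10.3e-6 * 42 * 30.9 * 1000
= 13.367 MPa

13.367


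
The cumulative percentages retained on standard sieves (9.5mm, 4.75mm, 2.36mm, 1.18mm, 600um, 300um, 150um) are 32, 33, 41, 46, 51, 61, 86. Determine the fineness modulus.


FM = sum(cumulative % retained) / 100
= 350 / 100
= 3.5

3.5


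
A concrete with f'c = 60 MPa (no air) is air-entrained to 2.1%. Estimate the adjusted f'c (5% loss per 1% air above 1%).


Strength loss = (2.1 - 1) * 5 = 5.5%
f'c = 60 * (1 - 5.5/100)
= 56.7 MPa

56.7


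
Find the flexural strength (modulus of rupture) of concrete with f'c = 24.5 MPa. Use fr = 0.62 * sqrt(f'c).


fr = 0.62 * sqrt(24.5)
= 3.069 MPa

3.069


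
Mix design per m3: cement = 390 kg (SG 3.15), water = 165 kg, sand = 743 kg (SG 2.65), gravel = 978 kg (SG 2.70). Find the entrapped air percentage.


Vol cement = 390 / (3.15 * 1000) = 0.12381 m3
Vol water = 165 / 1000 = 0.165 m3
Vol sand = 743 / (2.65 * 1000) = 0.280377 m3
Vol gravel = 978 / (2.70 * 1000) = 0.362222 m3
Total solid + water volume = 0.931409 m3
Air = (1 - 0.931409) * 100 = 6.86%

6.86


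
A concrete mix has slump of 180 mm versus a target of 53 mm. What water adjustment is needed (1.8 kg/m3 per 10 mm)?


Difference = 53 - 180 = -127 mm
Water adjustment = -127 * 1.8 / 10 = -22.9 kg/m3

-22.9


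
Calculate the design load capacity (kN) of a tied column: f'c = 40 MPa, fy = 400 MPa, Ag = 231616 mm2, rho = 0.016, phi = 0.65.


Ast = rho * Ag = 0.016 * 231616 = 3705.856 mm2
phi*Pn = 0.65 * 0.80 * (0.85 * 40 * (231616 - 3705.856) + 400 * 3705.856) / 1000
= 4800.27 kN

4800.27


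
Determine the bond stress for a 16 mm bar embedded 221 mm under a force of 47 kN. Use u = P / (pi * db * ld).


u = P / (pi * db * ld)
= 47 * 1000 / (pi * 16 * 221)
= 4.231 MPa

4.231


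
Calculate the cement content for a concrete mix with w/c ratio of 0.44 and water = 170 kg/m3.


Cement = water / (w/c)
= 170 / 0.44
= 386.4 kg/m3

386.4


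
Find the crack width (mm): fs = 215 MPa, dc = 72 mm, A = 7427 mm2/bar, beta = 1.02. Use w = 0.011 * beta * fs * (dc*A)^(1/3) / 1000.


w = 0.011 * beta * fs * (dc * A)^(1/3) / 1000
= 0.011 * 1.02 * 215 * (72 * 7427)^(1/3) / 1000
= 0.196 mm

0.196


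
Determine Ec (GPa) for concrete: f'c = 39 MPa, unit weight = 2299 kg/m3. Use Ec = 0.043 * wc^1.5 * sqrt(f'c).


Ec = 0.043 * 2299^1.5 * sqrt(39) / 1000
= 29.6 GPa

29.6


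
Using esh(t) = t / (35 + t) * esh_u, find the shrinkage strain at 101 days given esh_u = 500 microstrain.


esh(101) = 101 / (35 + 101) * 500
= 101 / 136 * 500
= 371.3 microstrain

371.3


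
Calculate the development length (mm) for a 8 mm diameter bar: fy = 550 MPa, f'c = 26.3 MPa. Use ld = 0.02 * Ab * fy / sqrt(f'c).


Ab = pi * 8^2 / 4 = 50.265 mm2
ld = 0.02 * 50.265 * 550 / sqrt(26.3)
= 107.8 mm

107.8


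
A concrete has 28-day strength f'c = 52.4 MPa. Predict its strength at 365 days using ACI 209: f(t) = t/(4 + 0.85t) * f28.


f(365) = 365 / (4 + 0.85 * 365) * 52.4
= 365 / 314.25 * 52.4
= 60.86 MPa

60.86


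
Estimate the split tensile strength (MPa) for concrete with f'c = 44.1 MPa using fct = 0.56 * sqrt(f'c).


fct = 0.56 * sqrt(44.1)
= 0.56 * 6.641
= 3.719 MPa

3.719


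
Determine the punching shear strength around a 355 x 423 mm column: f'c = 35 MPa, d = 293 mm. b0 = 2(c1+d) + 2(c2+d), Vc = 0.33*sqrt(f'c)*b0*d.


b0 = 2*(355 + 293) + 2*(423 + 293) = 2728 mm
Vc = 0.33 * sqrt(35) * 2728 * 293 / 1000
= 1560.49 kN

1560.49


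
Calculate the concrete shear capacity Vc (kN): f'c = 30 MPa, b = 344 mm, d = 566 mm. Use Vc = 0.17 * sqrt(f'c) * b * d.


Vc = 0.17 * sqrt(30) * 344 * 566 / 1000
= 181.29 kN

181.29


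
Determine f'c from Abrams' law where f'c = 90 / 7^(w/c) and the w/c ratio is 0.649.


f'c = 90 / 7^0.649
= 90 / 3.536
= 25.46 MPa

25.46


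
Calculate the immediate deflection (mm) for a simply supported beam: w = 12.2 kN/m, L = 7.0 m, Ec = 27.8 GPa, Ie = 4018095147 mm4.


Convert: L = 7.0 m = 7000 mm, Ec = 27.8 GPa = 27800 MPa
delta = 5 * 12.2 * 7000^4 / (384 * 27800 * 4018095147)
= 3.41 mm

3.41


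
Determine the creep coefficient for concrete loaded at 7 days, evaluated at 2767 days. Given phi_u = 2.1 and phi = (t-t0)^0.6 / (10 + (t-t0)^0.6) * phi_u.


dt = 2767 - 7 = 2760
phi = 2760^0.6 / (10 + 2760^0.6) * 2.1
= 1.933

1.933


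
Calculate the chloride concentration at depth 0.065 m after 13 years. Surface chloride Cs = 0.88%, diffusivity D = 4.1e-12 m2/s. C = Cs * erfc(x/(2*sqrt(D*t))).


t_seconds = 13 * 365.25 * 24 * 3600 = 410248800.0 s
arg = 0.065 / (2 * sqrt(4.1e-12 * 410248800.0))
= 0.7924
erfc(0.7924) = 0.2624
C = 0.88 * 0.2624 = 0.2309%

0.2309
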